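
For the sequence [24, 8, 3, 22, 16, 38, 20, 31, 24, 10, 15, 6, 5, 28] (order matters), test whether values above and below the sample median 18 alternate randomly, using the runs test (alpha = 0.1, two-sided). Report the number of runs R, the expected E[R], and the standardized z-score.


Step 1: Compute median = 18; label A = above, B = below.
Labels in order: ABBABAAAABBBBA  (n_A = 7, n_B = 7)
Step 2: Count runs R = 7.
Step 3: Under H0 (random ordering), E[R] = 2*n_A*n_B/(n_A+n_B) + 1 = 2*7*7/14 + 1 = 8.0000.
        Var[R] = 2*n_A*n_B*(2*n_A*n_B - n_A - n_B) / ((n_A+n_B)^2 * (n_A+n_B-1)) = 8232/2548 = 3.2308.
        SD[R] = 1.7974.
Step 4: Continuity-corrected z = (R + 0.5 - E[R]) / SD[R] = (7 + 0.5 - 8.0000) / 1.7974 = -0.2782.
Step 5: Two-sided p-value via normal approximation = 2*(1 - Phi(|z|)) = 0.780879.
Step 6: alpha = 0.1. fail to reject H0.

R = 7, z = -0.2782, p = 0.780879, fail to reject H0.


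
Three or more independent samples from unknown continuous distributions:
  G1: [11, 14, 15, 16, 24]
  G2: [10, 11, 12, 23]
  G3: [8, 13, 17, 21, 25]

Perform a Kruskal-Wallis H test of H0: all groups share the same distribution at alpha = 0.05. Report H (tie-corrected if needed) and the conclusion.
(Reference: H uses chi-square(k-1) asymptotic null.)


Step 1: Combine all N = 14 observations and assign midranks.
sorted (value, group, rank): (8,G3,1), (10,G2,2), (11,G1,3.5), (11,G2,3.5), (12,G2,5), (13,G3,6), (14,G1,7), (15,G1,8), (16,G1,9), (17,G3,10), (21,G3,11), (23,G2,12), (24,G1,13), (25,G3,14)
Step 2: Sum ranks within each group.
R_1 = 40.5 (n_1 = 5)
R_2 = 22.5 (n_2 = 4)
R_3 = 42 (n_3 = 5)
Step 3: H = 12/(N(N+1)) * sum(R_i^2/n_i) - 3(N+1)
     = 12/(14*15) * (40.5^2/5 + 22.5^2/4 + 42^2/5) - 3*15
     = 0.057143 * 807.413 - 45
     = 1.137857.
Step 4: Ties present; correction factor C = 1 - 6/(14^3 - 14) = 0.997802. Corrected H = 1.137857 / 0.997802 = 1.140363.
Step 5: Under H0, H ~ chi^2(2); p-value = 0.565423.
Step 6: alpha = 0.05. fail to reject H0.

H = 1.1404, df = 2, p = 0.565423, fail to reject H0.


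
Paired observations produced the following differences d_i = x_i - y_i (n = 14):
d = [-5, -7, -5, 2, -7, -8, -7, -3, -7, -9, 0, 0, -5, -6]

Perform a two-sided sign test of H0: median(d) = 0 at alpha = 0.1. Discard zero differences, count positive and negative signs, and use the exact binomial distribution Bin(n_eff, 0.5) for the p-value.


Step 1: Discard zero differences. Original n = 14; n_eff = number of nonzero differences = 12.
Nonzero differences (with sign): -5, -7, -5, +2, -7, -8, -7, -3, -7, -9, -5, -6
Step 2: Count signs: positive = 1, negative = 11.
Step 3: Under H0: P(positive) = 0.5, so the number of positives S ~ Bin(12, 0.5).
Step 4: Two-sided exact p-value = sum of Bin(12,0.5) probabilities at or below the observed probability = 0.006348.
Step 5: alpha = 0.1. reject H0.

n_eff = 12, pos = 1, neg = 11, p = 0.006348, reject H0.


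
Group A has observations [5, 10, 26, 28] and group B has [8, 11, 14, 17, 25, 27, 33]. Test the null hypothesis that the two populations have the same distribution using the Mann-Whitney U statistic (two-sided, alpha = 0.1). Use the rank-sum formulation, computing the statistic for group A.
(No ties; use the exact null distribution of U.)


Step 1: Combine and sort all 11 observations; assign midranks.
sorted (value, group): (5,X), (8,Y), (10,X), (11,Y), (14,Y), (17,Y), (25,Y), (26,X), (27,Y), (28,X), (33,Y)
ranks: 5->1, 8->2, 10->3, 11->4, 14->5, 17->6, 25->7, 26->8, 27->9, 28->10, 33->11
Step 2: Rank sum for X: R1 = 1 + 3 + 8 + 10 = 22.
Step 3: U_X = R1 - n1(n1+1)/2 = 22 - 4*5/2 = 22 - 10 = 12.
       U_Y = n1*n2 - U_X = 28 - 12 = 16.
Step 4: No ties, so the exact null distribution of U (based on enumerating the C(11,4) = 330 equally likely rank assignments) gives the two-sided p-value.
Step 5: p-value = 0.787879; compare to alpha = 0.1. fail to reject H0.

U_X = 12, p = 0.787879, fail to reject H0 at alpha = 0.1.


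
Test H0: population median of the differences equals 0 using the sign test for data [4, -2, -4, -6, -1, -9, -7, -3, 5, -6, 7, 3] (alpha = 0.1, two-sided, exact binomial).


Step 1: Discard zero differences. Original n = 12; n_eff = number of nonzero differences = 12.
Nonzero differences (with sign): +4, -2, -4, -6, -1, -9, -7, -3, +5, -6, +7, +3
Step 2: Count signs: positive = 4, negative = 8.
Step 3: Under H0: P(positive) = 0.5, so the number of positives S ~ Bin(12, 0.5).
Step 4: Two-sided exact p-value = sum of Bin(12,0.5) probabilities at or below the observed probability = 0.387695.
Step 5: alpha = 0.1. fail to reject H0.

n_eff = 12, pos = 4, neg = 8, p = 0.387695, fail to reject H0.


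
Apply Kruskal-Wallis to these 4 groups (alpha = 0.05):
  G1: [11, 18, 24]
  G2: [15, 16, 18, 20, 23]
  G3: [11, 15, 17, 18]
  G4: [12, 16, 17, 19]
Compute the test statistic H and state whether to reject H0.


Step 1: Combine all N = 16 observations and assign midranks.
sorted (value, group, rank): (11,G1,1.5), (11,G3,1.5), (12,G4,3), (15,G2,4.5), (15,G3,4.5), (16,G2,6.5), (16,G4,6.5), (17,G3,8.5), (17,G4,8.5), (18,G1,11), (18,G2,11), (18,G3,11), (19,G4,13), (20,G2,14), (23,G2,15), (24,G1,16)
Step 2: Sum ranks within each group.
R_1 = 28.5 (n_1 = 3)
R_2 = 51 (n_2 = 5)
R_3 = 25.5 (n_3 = 4)
R_4 = 31 (n_4 = 4)
Step 3: H = 12/(N(N+1)) * sum(R_i^2/n_i) - 3(N+1)
     = 12/(16*17) * (28.5^2/3 + 51^2/5 + 25.5^2/4 + 31^2/4) - 3*17
     = 0.044118 * 1193.76 - 51
     = 1.665993.
Step 4: Ties present; correction factor C = 1 - 48/(16^3 - 16) = 0.988235. Corrected H = 1.665993 / 0.988235 = 1.685826.
Step 5: Under H0, H ~ chi^2(3); p-value = 0.640090.
Step 6: alpha = 0.05. fail to reject H0.

H = 1.6858, df = 3, p = 0.640090, fail to reject H0.


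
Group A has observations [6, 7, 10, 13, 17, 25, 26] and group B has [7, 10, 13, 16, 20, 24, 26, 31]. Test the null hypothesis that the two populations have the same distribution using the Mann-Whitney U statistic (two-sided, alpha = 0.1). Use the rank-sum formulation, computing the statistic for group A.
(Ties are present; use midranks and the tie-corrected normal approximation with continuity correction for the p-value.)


Step 1: Combine and sort all 15 observations; assign midranks.
sorted (value, group): (6,X), (7,X), (7,Y), (10,X), (10,Y), (13,X), (13,Y), (16,Y), (17,X), (20,Y), (24,Y), (25,X), (26,X), (26,Y), (31,Y)
ranks: 6->1, 7->2.5, 7->2.5, 10->4.5, 10->4.5, 13->6.5, 13->6.5, 16->8, 17->9, 20->10, 24->11, 25->12, 26->13.5, 26->13.5, 31->15
Step 2: Rank sum for X: R1 = 1 + 2.5 + 4.5 + 6.5 + 9 + 12 + 13.5 = 49.
Step 3: U_X = R1 - n1(n1+1)/2 = 49 - 7*8/2 = 49 - 28 = 21.
       U_Y = n1*n2 - U_X = 56 - 21 = 35.
Step 4: Ties are present, so use the tie-corrected normal approximation (with continuity correction) for the p-value.
Step 5: p-value = 0.450291; compare to alpha = 0.1. fail to reject H0.

U_X = 21, p = 0.450291, fail to reject H0 at alpha = 0.1.


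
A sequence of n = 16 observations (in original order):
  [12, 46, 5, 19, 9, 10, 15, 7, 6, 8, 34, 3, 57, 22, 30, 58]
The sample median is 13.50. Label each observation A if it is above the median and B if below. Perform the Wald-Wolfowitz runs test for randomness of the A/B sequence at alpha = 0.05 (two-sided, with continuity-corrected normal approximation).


Step 1: Compute median = 13.50; label A = above, B = below.
Labels in order: BABABBABBBABAAAA  (n_A = 8, n_B = 8)
Step 2: Count runs R = 10.
Step 3: Under H0 (random ordering), E[R] = 2*n_A*n_B/(n_A+n_B) + 1 = 2*8*8/16 + 1 = 9.0000.
        Var[R] = 2*n_A*n_B*(2*n_A*n_B - n_A - n_B) / ((n_A+n_B)^2 * (n_A+n_B-1)) = 14336/3840 = 3.7333.
        SD[R] = 1.9322.
Step 4: Continuity-corrected z = (R - 0.5 - E[R]) / SD[R] = (10 - 0.5 - 9.0000) / 1.9322 = 0.2588.
Step 5: Two-sided p-value via normal approximation = 2*(1 - Phi(|z|)) = 0.795809.
Step 6: alpha = 0.05. fail to reject H0.

R = 10, z = 0.2588, p = 0.795809, fail to reject H0.


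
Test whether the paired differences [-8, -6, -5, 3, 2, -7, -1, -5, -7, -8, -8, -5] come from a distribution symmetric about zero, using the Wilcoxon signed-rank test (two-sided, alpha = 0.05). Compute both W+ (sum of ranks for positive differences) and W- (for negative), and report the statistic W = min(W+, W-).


Step 1: Drop any zero differences (none here) and take |d_i|.
|d| = [8, 6, 5, 3, 2, 7, 1, 5, 7, 8, 8, 5]
Step 2: Midrank |d_i| (ties get averaged ranks).
ranks: |8|->11, |6|->7, |5|->5, |3|->3, |2|->2, |7|->8.5, |1|->1, |5|->5, |7|->8.5, |8|->11, |8|->11, |5|->5
Step 3: Attach original signs; sum ranks with positive sign and with negative sign.
W+ = 3 + 2 = 5
W- = 11 + 7 + 5 + 8.5 + 1 + 5 + 8.5 + 11 + 11 + 5 = 73
(Check: W+ + W- = 78 should equal n(n+1)/2 = 78.)
Step 4: Test statistic W = min(W+, W-) = 5.
Step 5: Ties in |d|, so use the tie-corrected normal approximation.
        E[W] = n(n+1)/4 = 12*13/4 = 39.
        Tie groups: |d|=5 (t=3), |d|=7 (t=2), |d|=8 (t=3); sum(t^3 - t) = 54.
        Var[W] = n(n+1)(2n+1)/24 - sum(t^3-t)/48 = 3900/24 - 54/48 = 161.375.
        z = (W - E[W]) / sqrt(Var[W]) = (5 - 39) / 12.7033 = -2.6765.
        Two-sided p = 2*Phi(z) = 0.007440.
Step 6: alpha = 0.05. reject H0.

W+ = 5, W- = 73, W = min = 5, p = 0.007440, reject H0.


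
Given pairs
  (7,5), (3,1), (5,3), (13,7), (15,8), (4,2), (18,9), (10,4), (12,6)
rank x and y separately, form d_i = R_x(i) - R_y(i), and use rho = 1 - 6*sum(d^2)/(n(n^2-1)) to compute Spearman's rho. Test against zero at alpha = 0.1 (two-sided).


Step 1: Rank x and y separately (midranks; no ties here).
rank(x): 7->4, 3->1, 5->3, 13->7, 15->8, 4->2, 18->9, 10->5, 12->6
rank(y): 5->5, 1->1, 3->3, 7->7, 8->8, 2->2, 9->9, 4->4, 6->6
Step 2: d_i = R_x(i) - R_y(i); compute d_i^2.
  (4-5)^2=1, (1-1)^2=0, (3-3)^2=0, (7-7)^2=0, (8-8)^2=0, (2-2)^2=0, (9-9)^2=0, (5-4)^2=1, (6-6)^2=0
sum(d^2) = 2.
Step 3: rho = 1 - 6*2 / (9*(9^2 - 1)) = 1 - 12/720 = 0.983333.
Step 4: Under H0, t = rho * sqrt((n-2)/(1-rho^2)) = 14.3096 ~ t(7).
Step 5: Two-sided p-value from the t-distribution with 7 df = 0.000002.
Step 6: alpha = 0.1. reject H0.

rho = 0.9833, p = 0.000002, reject H0 at alpha = 0.1.


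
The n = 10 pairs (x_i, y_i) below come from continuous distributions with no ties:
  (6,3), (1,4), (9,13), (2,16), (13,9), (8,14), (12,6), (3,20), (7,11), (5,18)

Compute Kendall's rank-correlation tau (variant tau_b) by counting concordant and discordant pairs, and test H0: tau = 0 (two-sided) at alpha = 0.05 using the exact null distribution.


Step 1: Enumerate the 45 unordered pairs (i,j) with i<j and classify each by sign(x_j-x_i) * sign(y_j-y_i).
  (1,2):dx=-5,dy=+1->D; (1,3):dx=+3,dy=+10->C; (1,4):dx=-4,dy=+13->D; (1,5):dx=+7,dy=+6->C
  (1,6):dx=+2,dy=+11->C; (1,7):dx=+6,dy=+3->C; (1,8):dx=-3,dy=+17->D; (1,9):dx=+1,dy=+8->C
  (1,10):dx=-1,dy=+15->D; (2,3):dx=+8,dy=+9->C; (2,4):dx=+1,dy=+12->C; (2,5):dx=+12,dy=+5->C
  (2,6):dx=+7,dy=+10->C; (2,7):dx=+11,dy=+2->C; (2,8):dx=+2,dy=+16->C; (2,9):dx=+6,dy=+7->C
  (2,10):dx=+4,dy=+14->C; (3,4):dx=-7,dy=+3->D; (3,5):dx=+4,dy=-4->D; (3,6):dx=-1,dy=+1->D
  (3,7):dx=+3,dy=-7->D; (3,8):dx=-6,dy=+7->D; (3,9):dx=-2,dy=-2->C; (3,10):dx=-4,dy=+5->D
  (4,5):dx=+11,dy=-7->D; (4,6):dx=+6,dy=-2->D; (4,7):dx=+10,dy=-10->D; (4,8):dx=+1,dy=+4->C
  (4,9):dx=+5,dy=-5->D; (4,10):dx=+3,dy=+2->C; (5,6):dx=-5,dy=+5->D; (5,7):dx=-1,dy=-3->C
  (5,8):dx=-10,dy=+11->D; (5,9):dx=-6,dy=+2->D; (5,10):dx=-8,dy=+9->D; (6,7):dx=+4,dy=-8->D
  (6,8):dx=-5,dy=+6->D; (6,9):dx=-1,dy=-3->C; (6,10):dx=-3,dy=+4->D; (7,8):dx=-9,dy=+14->D
  (7,9):dx=-5,dy=+5->D; (7,10):dx=-7,dy=+12->D; (8,9):dx=+4,dy=-9->D; (8,10):dx=+2,dy=-2->D
  (9,10):dx=-2,dy=+7->D
Step 2: C = 18, D = 27, total pairs = 45.
Step 3: tau = (C - D)/(n(n-1)/2) = (18 - 27)/45 = -0.200000.
Step 4: Exact two-sided p-value (enumerate n! = 3628800 permutations of y under H0): p = 0.484313.
Step 5: alpha = 0.05. fail to reject H0.

tau_b = -0.2000 (C=18, D=27), p = 0.484313, fail to reject H0.


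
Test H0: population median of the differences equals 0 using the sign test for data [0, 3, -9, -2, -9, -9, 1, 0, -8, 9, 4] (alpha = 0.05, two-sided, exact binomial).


Step 1: Discard zero differences. Original n = 11; n_eff = number of nonzero differences = 9.
Nonzero differences (with sign): +3, -9, -2, -9, -9, +1, -8, +9, +4
Step 2: Count signs: positive = 4, negative = 5.
Step 3: Under H0: P(positive) = 0.5, so the number of positives S ~ Bin(9, 0.5).
Step 4: Two-sided exact p-value = sum of Bin(9,0.5) probabilities at or below the observed probability = 1.000000.
Step 5: alpha = 0.05. fail to reject H0.

n_eff = 9, pos = 4, neg = 5, p = 1.000000, fail to reject H0.


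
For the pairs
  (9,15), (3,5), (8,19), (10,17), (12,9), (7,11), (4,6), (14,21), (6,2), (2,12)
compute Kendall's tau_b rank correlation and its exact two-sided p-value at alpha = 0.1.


Step 1: Enumerate the 45 unordered pairs (i,j) with i<j and classify each by sign(x_j-x_i) * sign(y_j-y_i).
  (1,2):dx=-6,dy=-10->C; (1,3):dx=-1,dy=+4->D; (1,4):dx=+1,dy=+2->C; (1,5):dx=+3,dy=-6->D
  (1,6):dx=-2,dy=-4->C; (1,7):dx=-5,dy=-9->C; (1,8):dx=+5,dy=+6->C; (1,9):dx=-3,dy=-13->C
  (1,10):dx=-7,dy=-3->C; (2,3):dx=+5,dy=+14->C; (2,4):dx=+7,dy=+12->C; (2,5):dx=+9,dy=+4->C
  (2,6):dx=+4,dy=+6->C; (2,7):dx=+1,dy=+1->C; (2,8):dx=+11,dy=+16->C; (2,9):dx=+3,dy=-3->D
  (2,10):dx=-1,dy=+7->D; (3,4):dx=+2,dy=-2->D; (3,5):dx=+4,dy=-10->D; (3,6):dx=-1,dy=-8->C
  (3,7):dx=-4,dy=-13->C; (3,8):dx=+6,dy=+2->C; (3,9):dx=-2,dy=-17->C; (3,10):dx=-6,dy=-7->C
  (4,5):dx=+2,dy=-8->D; (4,6):dx=-3,dy=-6->C; (4,7):dx=-6,dy=-11->C; (4,8):dx=+4,dy=+4->C
  (4,9):dx=-4,dy=-15->C; (4,10):dx=-8,dy=-5->C; (5,6):dx=-5,dy=+2->D; (5,7):dx=-8,dy=-3->C
  (5,8):dx=+2,dy=+12->C; (5,9):dx=-6,dy=-7->C; (5,10):dx=-10,dy=+3->D; (6,7):dx=-3,dy=-5->C
  (6,8):dx=+7,dy=+10->C; (6,9):dx=-1,dy=-9->C; (6,10):dx=-5,dy=+1->D; (7,8):dx=+10,dy=+15->C
  (7,9):dx=+2,dy=-4->D; (7,10):dx=-2,dy=+6->D; (8,9):dx=-8,dy=-19->C; (8,10):dx=-12,dy=-9->C
  (9,10):dx=-4,dy=+10->D
Step 2: C = 32, D = 13, total pairs = 45.
Step 3: tau = (C - D)/(n(n-1)/2) = (32 - 13)/45 = 0.422222.
Step 4: Exact two-sided p-value (enumerate n! = 3628800 permutations of y under H0): p = 0.108313.
Step 5: alpha = 0.1. fail to reject H0.

tau_b = 0.4222 (C=32, D=13), p = 0.108313, fail to reject H0.


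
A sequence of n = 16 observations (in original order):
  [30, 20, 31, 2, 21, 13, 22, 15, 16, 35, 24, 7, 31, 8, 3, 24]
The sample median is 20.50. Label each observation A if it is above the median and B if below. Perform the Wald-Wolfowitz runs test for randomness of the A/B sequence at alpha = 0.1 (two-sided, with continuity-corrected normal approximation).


Step 1: Compute median = 20.50; label A = above, B = below.
Labels in order: ABABABABBAABABBA  (n_A = 8, n_B = 8)
Step 2: Count runs R = 13.
Step 3: Under H0 (random ordering), E[R] = 2*n_A*n_B/(n_A+n_B) + 1 = 2*8*8/16 + 1 = 9.0000.
        Var[R] = 2*n_A*n_B*(2*n_A*n_B - n_A - n_B) / ((n_A+n_B)^2 * (n_A+n_B-1)) = 14336/3840 = 3.7333.
        SD[R] = 1.9322.
Step 4: Continuity-corrected z = (R - 0.5 - E[R]) / SD[R] = (13 - 0.5 - 9.0000) / 1.9322 = 1.8114.
Step 5: Two-sided p-value via normal approximation = 2*(1 - Phi(|z|)) = 0.070076.
Step 6: alpha = 0.1. reject H0.

R = 13, z = 1.8114, p = 0.070076, reject H0.


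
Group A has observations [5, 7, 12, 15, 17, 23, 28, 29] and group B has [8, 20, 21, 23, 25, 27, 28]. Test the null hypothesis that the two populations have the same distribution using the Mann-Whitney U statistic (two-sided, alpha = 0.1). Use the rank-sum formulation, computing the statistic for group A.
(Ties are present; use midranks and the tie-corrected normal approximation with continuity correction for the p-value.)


Step 1: Combine and sort all 15 observations; assign midranks.
sorted (value, group): (5,X), (7,X), (8,Y), (12,X), (15,X), (17,X), (20,Y), (21,Y), (23,X), (23,Y), (25,Y), (27,Y), (28,X), (28,Y), (29,X)
ranks: 5->1, 7->2, 8->3, 12->4, 15->5, 17->6, 20->7, 21->8, 23->9.5, 23->9.5, 25->11, 27->12, 28->13.5, 28->13.5, 29->15
Step 2: Rank sum for X: R1 = 1 + 2 + 4 + 5 + 6 + 9.5 + 13.5 + 15 = 56.
Step 3: U_X = R1 - n1(n1+1)/2 = 56 - 8*9/2 = 56 - 36 = 20.
       U_Y = n1*n2 - U_X = 56 - 20 = 36.
Step 4: Ties are present, so use the tie-corrected normal approximation (with continuity correction) for the p-value.
Step 5: p-value = 0.384568; compare to alpha = 0.1. fail to reject H0.

U_X = 20, p = 0.384568, fail to reject H0 at alpha = 0.1.


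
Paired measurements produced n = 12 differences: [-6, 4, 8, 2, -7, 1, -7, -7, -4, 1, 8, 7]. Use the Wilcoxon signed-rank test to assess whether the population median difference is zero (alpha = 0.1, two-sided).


Step 1: Drop any zero differences (none here) and take |d_i|.
|d| = [6, 4, 8, 2, 7, 1, 7, 7, 4, 1, 8, 7]
Step 2: Midrank |d_i| (ties get averaged ranks).
ranks: |6|->6, |4|->4.5, |8|->11.5, |2|->3, |7|->8.5, |1|->1.5, |7|->8.5, |7|->8.5, |4|->4.5, |1|->1.5, |8|->11.5, |7|->8.5
Step 3: Attach original signs; sum ranks with positive sign and with negative sign.
W+ = 4.5 + 11.5 + 3 + 1.5 + 1.5 + 11.5 + 8.5 = 42
W- = 6 + 8.5 + 8.5 + 8.5 + 4.5 = 36
(Check: W+ + W- = 78 should equal n(n+1)/2 = 78.)
Step 4: Test statistic W = min(W+, W-) = 36.
Step 5: Ties in |d|, so use the tie-corrected normal approximation.
        E[W] = n(n+1)/4 = 12*13/4 = 39.
        Tie groups: |d|=1 (t=2), |d|=4 (t=2), |d|=7 (t=4), |d|=8 (t=2); sum(t^3 - t) = 78.
        Var[W] = n(n+1)(2n+1)/24 - sum(t^3-t)/48 = 3900/24 - 78/48 = 160.875.
        z = (W - E[W]) / sqrt(Var[W]) = (36 - 39) / 12.6837 = -0.2365.
        Two-sided p = 2*Phi(z) = 0.813025.
Step 6: alpha = 0.1. fail to reject H0.

W+ = 42, W- = 36, W = min = 36, p = 0.813025, fail to reject H0.


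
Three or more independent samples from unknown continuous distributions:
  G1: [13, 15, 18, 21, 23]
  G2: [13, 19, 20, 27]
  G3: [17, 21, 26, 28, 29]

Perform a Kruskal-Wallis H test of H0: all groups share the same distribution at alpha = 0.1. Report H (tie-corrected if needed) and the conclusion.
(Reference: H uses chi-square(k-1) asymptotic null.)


Step 1: Combine all N = 14 observations and assign midranks.
sorted (value, group, rank): (13,G1,1.5), (13,G2,1.5), (15,G1,3), (17,G3,4), (18,G1,5), (19,G2,6), (20,G2,7), (21,G1,8.5), (21,G3,8.5), (23,G1,10), (26,G3,11), (27,G2,12), (28,G3,13), (29,G3,14)
Step 2: Sum ranks within each group.
R_1 = 28 (n_1 = 5)
R_2 = 26.5 (n_2 = 4)
R_3 = 50.5 (n_3 = 5)
Step 3: H = 12/(N(N+1)) * sum(R_i^2/n_i) - 3(N+1)
     = 12/(14*15) * (28^2/5 + 26.5^2/4 + 50.5^2/5) - 3*15
     = 0.057143 * 842.413 - 45
     = 3.137857.
Step 4: Ties present; correction factor C = 1 - 12/(14^3 - 14) = 0.995604. Corrected H = 3.137857 / 0.995604 = 3.151711.
Step 5: Under H0, H ~ chi^2(2); p-value = 0.206831.
Step 6: alpha = 0.1. fail to reject H0.

H = 3.1517, df = 2, p = 0.206831, fail to reject H0.


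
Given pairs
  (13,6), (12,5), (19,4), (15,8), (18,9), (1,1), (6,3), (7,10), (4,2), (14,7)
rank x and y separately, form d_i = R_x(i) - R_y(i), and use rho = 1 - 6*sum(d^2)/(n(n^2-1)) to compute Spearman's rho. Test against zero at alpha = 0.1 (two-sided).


Step 1: Rank x and y separately (midranks; no ties here).
rank(x): 13->6, 12->5, 19->10, 15->8, 18->9, 1->1, 6->3, 7->4, 4->2, 14->7
rank(y): 6->6, 5->5, 4->4, 8->8, 9->9, 1->1, 3->3, 10->10, 2->2, 7->7
Step 2: d_i = R_x(i) - R_y(i); compute d_i^2.
  (6-6)^2=0, (5-5)^2=0, (10-4)^2=36, (8-8)^2=0, (9-9)^2=0, (1-1)^2=0, (3-3)^2=0, (4-10)^2=36, (2-2)^2=0, (7-7)^2=0
sum(d^2) = 72.
Step 3: rho = 1 - 6*72 / (10*(10^2 - 1)) = 1 - 432/990 = 0.563636.
Step 4: Under H0, t = rho * sqrt((n-2)/(1-rho^2)) = 1.9300 ~ t(8).
Step 5: Two-sided p-value from the t-distribution with 8 df = 0.089724.
Step 6: alpha = 0.1. reject H0.

rho = 0.5636, p = 0.089724, reject H0 at alpha = 0.1.


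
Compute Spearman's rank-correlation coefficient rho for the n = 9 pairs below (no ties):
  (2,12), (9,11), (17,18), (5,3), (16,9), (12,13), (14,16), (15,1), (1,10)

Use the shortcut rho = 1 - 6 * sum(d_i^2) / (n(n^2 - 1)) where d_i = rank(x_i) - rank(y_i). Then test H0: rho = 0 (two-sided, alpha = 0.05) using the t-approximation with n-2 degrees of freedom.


Step 1: Rank x and y separately (midranks; no ties here).
rank(x): 2->2, 9->4, 17->9, 5->3, 16->8, 12->5, 14->6, 15->7, 1->1
rank(y): 12->6, 11->5, 18->9, 3->2, 9->3, 13->7, 16->8, 1->1, 10->4
Step 2: d_i = R_x(i) - R_y(i); compute d_i^2.
  (2-6)^2=16, (4-5)^2=1, (9-9)^2=0, (3-2)^2=1, (8-3)^2=25, (5-7)^2=4, (6-8)^2=4, (7-1)^2=36, (1-4)^2=9
sum(d^2) = 96.
Step 3: rho = 1 - 6*96 / (9*(9^2 - 1)) = 1 - 576/720 = 0.200000.
Step 4: Under H0, t = rho * sqrt((n-2)/(1-rho^2)) = 0.5401 ~ t(7).
Step 5: Two-sided p-value from the t-distribution with 7 df = 0.605901.
Step 6: alpha = 0.05. fail to reject H0.

rho = 0.2000, p = 0.605901, fail to reject H0 at alpha = 0.05.


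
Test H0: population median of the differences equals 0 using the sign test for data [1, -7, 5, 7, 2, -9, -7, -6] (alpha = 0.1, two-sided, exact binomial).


Step 1: Discard zero differences. Original n = 8; n_eff = number of nonzero differences = 8.
Nonzero differences (with sign): +1, -7, +5, +7, +2, -9, -7, -6
Step 2: Count signs: positive = 4, negative = 4.
Step 3: Under H0: P(positive) = 0.5, so the number of positives S ~ Bin(8, 0.5).
Step 4: Two-sided exact p-value = sum of Bin(8,0.5) probabilities at or below the observed probability = 1.000000.
Step 5: alpha = 0.1. fail to reject H0.

n_eff = 8, pos = 4, neg = 4, p = 1.000000, fail to reject H0.


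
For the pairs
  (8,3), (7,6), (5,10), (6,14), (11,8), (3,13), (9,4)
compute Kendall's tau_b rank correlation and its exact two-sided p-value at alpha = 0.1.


Step 1: Enumerate the 21 unordered pairs (i,j) with i<j and classify each by sign(x_j-x_i) * sign(y_j-y_i).
  (1,2):dx=-1,dy=+3->D; (1,3):dx=-3,dy=+7->D; (1,4):dx=-2,dy=+11->D; (1,5):dx=+3,dy=+5->C
  (1,6):dx=-5,dy=+10->D; (1,7):dx=+1,dy=+1->C; (2,3):dx=-2,dy=+4->D; (2,4):dx=-1,dy=+8->D
  (2,5):dx=+4,dy=+2->C; (2,6):dx=-4,dy=+7->D; (2,7):dx=+2,dy=-2->D; (3,4):dx=+1,dy=+4->C
  (3,5):dx=+6,dy=-2->D; (3,6):dx=-2,dy=+3->D; (3,7):dx=+4,dy=-6->D; (4,5):dx=+5,dy=-6->D
  (4,6):dx=-3,dy=-1->C; (4,7):dx=+3,dy=-10->D; (5,6):dx=-8,dy=+5->D; (5,7):dx=-2,dy=-4->C
  (6,7):dx=+6,dy=-9->D
Step 2: C = 6, D = 15, total pairs = 21.
Step 3: tau = (C - D)/(n(n-1)/2) = (6 - 15)/21 = -0.428571.
Step 4: Exact two-sided p-value (enumerate n! = 5040 permutations of y under H0): p = 0.238889.
Step 5: alpha = 0.1. fail to reject H0.

tau_b = -0.4286 (C=6, D=15), p = 0.238889, fail to reject H0.


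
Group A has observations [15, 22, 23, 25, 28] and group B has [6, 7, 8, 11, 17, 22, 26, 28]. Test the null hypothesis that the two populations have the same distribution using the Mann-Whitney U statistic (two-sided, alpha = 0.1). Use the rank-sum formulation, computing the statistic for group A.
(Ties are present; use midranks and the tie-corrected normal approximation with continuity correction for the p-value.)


Step 1: Combine and sort all 13 observations; assign midranks.
sorted (value, group): (6,Y), (7,Y), (8,Y), (11,Y), (15,X), (17,Y), (22,X), (22,Y), (23,X), (25,X), (26,Y), (28,X), (28,Y)
ranks: 6->1, 7->2, 8->3, 11->4, 15->5, 17->6, 22->7.5, 22->7.5, 23->9, 25->10, 26->11, 28->12.5, 28->12.5
Step 2: Rank sum for X: R1 = 5 + 7.5 + 9 + 10 + 12.5 = 44.
Step 3: U_X = R1 - n1(n1+1)/2 = 44 - 5*6/2 = 44 - 15 = 29.
       U_Y = n1*n2 - U_X = 40 - 29 = 11.
Step 4: Ties are present, so use the tie-corrected normal approximation (with continuity correction) for the p-value.
Step 5: p-value = 0.212139; compare to alpha = 0.1. fail to reject H0.

U_X = 29, p = 0.212139, fail to reject H0 at alpha = 0.1.


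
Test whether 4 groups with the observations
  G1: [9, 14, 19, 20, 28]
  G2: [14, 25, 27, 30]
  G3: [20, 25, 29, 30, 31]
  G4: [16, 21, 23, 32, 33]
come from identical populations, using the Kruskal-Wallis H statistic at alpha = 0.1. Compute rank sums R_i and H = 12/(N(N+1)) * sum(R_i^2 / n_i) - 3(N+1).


Step 1: Combine all N = 19 observations and assign midranks.
sorted (value, group, rank): (9,G1,1), (14,G1,2.5), (14,G2,2.5), (16,G4,4), (19,G1,5), (20,G1,6.5), (20,G3,6.5), (21,G4,8), (23,G4,9), (25,G2,10.5), (25,G3,10.5), (27,G2,12), (28,G1,13), (29,G3,14), (30,G2,15.5), (30,G3,15.5), (31,G3,17), (32,G4,18), (33,G4,19)
Step 2: Sum ranks within each group.
R_1 = 28 (n_1 = 5)
R_2 = 40.5 (n_2 = 4)
R_3 = 63.5 (n_3 = 5)
R_4 = 58 (n_4 = 5)
Step 3: H = 12/(N(N+1)) * sum(R_i^2/n_i) - 3(N+1)
     = 12/(19*20) * (28^2/5 + 40.5^2/4 + 63.5^2/5 + 58^2/5) - 3*20
     = 0.031579 * 2046.11 - 60
     = 4.614079.
Step 4: Ties present; correction factor C = 1 - 24/(19^3 - 19) = 0.996491. Corrected H = 4.614079 / 0.996491 = 4.630326.
Step 5: Under H0, H ~ chi^2(3); p-value = 0.200956.
Step 6: alpha = 0.1. fail to reject H0.

H = 4.6303, df = 3, p = 0.200956, fail to reject H0.


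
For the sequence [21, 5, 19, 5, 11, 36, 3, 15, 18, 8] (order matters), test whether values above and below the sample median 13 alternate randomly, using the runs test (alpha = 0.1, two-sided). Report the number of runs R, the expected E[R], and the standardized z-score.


Step 1: Compute median = 13; label A = above, B = below.
Labels in order: ABABBABAAB  (n_A = 5, n_B = 5)
Step 2: Count runs R = 8.
Step 3: Under H0 (random ordering), E[R] = 2*n_A*n_B/(n_A+n_B) + 1 = 2*5*5/10 + 1 = 6.0000.
        Var[R] = 2*n_A*n_B*(2*n_A*n_B - n_A - n_B) / ((n_A+n_B)^2 * (n_A+n_B-1)) = 2000/900 = 2.2222.
        SD[R] = 1.4907.
Step 4: Continuity-corrected z = (R - 0.5 - E[R]) / SD[R] = (8 - 0.5 - 6.0000) / 1.4907 = 1.0062.
Step 5: Two-sided p-value via normal approximation = 2*(1 - Phi(|z|)) = 0.314305.
Step 6: alpha = 0.1. fail to reject H0.

R = 8, z = 1.0062, p = 0.314305, fail to reject H0.


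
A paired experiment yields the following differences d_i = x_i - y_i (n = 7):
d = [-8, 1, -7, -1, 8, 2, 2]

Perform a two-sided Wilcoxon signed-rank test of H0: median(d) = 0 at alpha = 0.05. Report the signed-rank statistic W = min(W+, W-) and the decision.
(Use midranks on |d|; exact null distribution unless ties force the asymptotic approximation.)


Step 1: Drop any zero differences (none here) and take |d_i|.
|d| = [8, 1, 7, 1, 8, 2, 2]
Step 2: Midrank |d_i| (ties get averaged ranks).
ranks: |8|->6.5, |1|->1.5, |7|->5, |1|->1.5, |8|->6.5, |2|->3.5, |2|->3.5
Step 3: Attach original signs; sum ranks with positive sign and with negative sign.
W+ = 1.5 + 6.5 + 3.5 + 3.5 = 15
W- = 6.5 + 5 + 1.5 = 13
(Check: W+ + W- = 28 should equal n(n+1)/2 = 28.)
Step 4: Test statistic W = min(W+, W-) = 13.
Step 5: Ties in |d|, so use the tie-corrected normal approximation.
        E[W] = n(n+1)/4 = 7*8/4 = 14.
        Tie groups: |d|=1 (t=2), |d|=2 (t=2), |d|=8 (t=2); sum(t^3 - t) = 18.
        Var[W] = n(n+1)(2n+1)/24 - sum(t^3-t)/48 = 840/24 - 18/48 = 34.625.
        z = (W - E[W]) / sqrt(Var[W]) = (13 - 14) / 5.8843 = -0.1699.
        Two-sided p = 2*Phi(z) = 0.865054.
Step 6: alpha = 0.05. fail to reject H0.

W+ = 15, W- = 13, W = min = 13, p = 0.865054, fail to reject H0.


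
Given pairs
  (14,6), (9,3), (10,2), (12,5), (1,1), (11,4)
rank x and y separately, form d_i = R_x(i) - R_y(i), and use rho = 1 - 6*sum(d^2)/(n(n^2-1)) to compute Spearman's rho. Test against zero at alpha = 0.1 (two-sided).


Step 1: Rank x and y separately (midranks; no ties here).
rank(x): 14->6, 9->2, 10->3, 12->5, 1->1, 11->4
rank(y): 6->6, 3->3, 2->2, 5->5, 1->1, 4->4
Step 2: d_i = R_x(i) - R_y(i); compute d_i^2.
  (6-6)^2=0, (2-3)^2=1, (3-2)^2=1, (5-5)^2=0, (1-1)^2=0, (4-4)^2=0
sum(d^2) = 2.
Step 3: rho = 1 - 6*2 / (6*(6^2 - 1)) = 1 - 12/210 = 0.942857.
Step 4: Under H0, t = rho * sqrt((n-2)/(1-rho^2)) = 5.6595 ~ t(4).
Step 5: Two-sided p-value from the t-distribution with 4 df = 0.004805.
Step 6: alpha = 0.1. reject H0.

rho = 0.9429, p = 0.004805, reject H0 at alpha = 0.1.


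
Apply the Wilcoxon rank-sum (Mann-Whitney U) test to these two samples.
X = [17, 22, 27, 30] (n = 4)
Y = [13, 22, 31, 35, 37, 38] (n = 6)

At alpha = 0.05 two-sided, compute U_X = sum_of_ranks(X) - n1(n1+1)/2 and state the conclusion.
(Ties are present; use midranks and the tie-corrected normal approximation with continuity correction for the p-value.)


Step 1: Combine and sort all 10 observations; assign midranks.
sorted (value, group): (13,Y), (17,X), (22,X), (22,Y), (27,X), (30,X), (31,Y), (35,Y), (37,Y), (38,Y)
ranks: 13->1, 17->2, 22->3.5, 22->3.5, 27->5, 30->6, 31->7, 35->8, 37->9, 38->10
Step 2: Rank sum for X: R1 = 2 + 3.5 + 5 + 6 = 16.5.
Step 3: U_X = R1 - n1(n1+1)/2 = 16.5 - 4*5/2 = 16.5 - 10 = 6.5.
       U_Y = n1*n2 - U_X = 24 - 6.5 = 17.5.
Step 4: Ties are present, so use the tie-corrected normal approximation (with continuity correction) for the p-value.
Step 5: p-value = 0.284958; compare to alpha = 0.05. fail to reject H0.

U_X = 6.5, p = 0.284958, fail to reject H0 at alpha = 0.05.


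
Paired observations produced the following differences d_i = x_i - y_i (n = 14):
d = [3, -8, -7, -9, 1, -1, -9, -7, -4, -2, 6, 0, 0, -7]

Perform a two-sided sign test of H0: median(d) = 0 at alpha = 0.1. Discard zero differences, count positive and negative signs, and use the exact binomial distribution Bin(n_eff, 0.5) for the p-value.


Step 1: Discard zero differences. Original n = 14; n_eff = number of nonzero differences = 12.
Nonzero differences (with sign): +3, -8, -7, -9, +1, -1, -9, -7, -4, -2, +6, -7
Step 2: Count signs: positive = 3, negative = 9.
Step 3: Under H0: P(positive) = 0.5, so the number of positives S ~ Bin(12, 0.5).
Step 4: Two-sided exact p-value = sum of Bin(12,0.5) probabilities at or below the observed probability = 0.145996.
Step 5: alpha = 0.1. fail to reject H0.

n_eff = 12, pos = 3, neg = 9, p = 0.145996, fail to reject H0.


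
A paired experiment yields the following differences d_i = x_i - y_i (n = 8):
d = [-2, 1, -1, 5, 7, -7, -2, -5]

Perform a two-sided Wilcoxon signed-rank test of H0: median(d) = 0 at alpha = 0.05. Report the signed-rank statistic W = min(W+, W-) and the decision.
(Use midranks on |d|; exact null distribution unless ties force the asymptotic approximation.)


Step 1: Drop any zero differences (none here) and take |d_i|.
|d| = [2, 1, 1, 5, 7, 7, 2, 5]
Step 2: Midrank |d_i| (ties get averaged ranks).
ranks: |2|->3.5, |1|->1.5, |1|->1.5, |5|->5.5, |7|->7.5, |7|->7.5, |2|->3.5, |5|->5.5
Step 3: Attach original signs; sum ranks with positive sign and with negative sign.
W+ = 1.5 + 5.5 + 7.5 = 14.5
W- = 3.5 + 1.5 + 7.5 + 3.5 + 5.5 = 21.5
(Check: W+ + W- = 36 should equal n(n+1)/2 = 36.)
Step 4: Test statistic W = min(W+, W-) = 14.5.
Step 5: Ties in |d|, so use the tie-corrected normal approximation.
        E[W] = n(n+1)/4 = 8*9/4 = 18.
        Tie groups: |d|=1 (t=2), |d|=2 (t=2), |d|=5 (t=2), |d|=7 (t=2); sum(t^3 - t) = 24.
        Var[W] = n(n+1)(2n+1)/24 - sum(t^3-t)/48 = 1224/24 - 24/48 = 50.5.
        z = (W - E[W]) / sqrt(Var[W]) = (14.5 - 18) / 7.1063 = -0.4925.
        Two-sided p = 2*Phi(z) = 0.622353.
Step 6: alpha = 0.05. fail to reject H0.

W+ = 14.5, W- = 21.5, W = min = 14.5, p = 0.622353, fail to reject H0.


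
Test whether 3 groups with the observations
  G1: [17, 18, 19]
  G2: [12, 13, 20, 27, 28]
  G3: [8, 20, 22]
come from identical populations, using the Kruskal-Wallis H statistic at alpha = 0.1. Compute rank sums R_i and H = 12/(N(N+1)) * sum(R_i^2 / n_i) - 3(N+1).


Step 1: Combine all N = 11 observations and assign midranks.
sorted (value, group, rank): (8,G3,1), (12,G2,2), (13,G2,3), (17,G1,4), (18,G1,5), (19,G1,6), (20,G2,7.5), (20,G3,7.5), (22,G3,9), (27,G2,10), (28,G2,11)
Step 2: Sum ranks within each group.
R_1 = 15 (n_1 = 3)
R_2 = 33.5 (n_2 = 5)
R_3 = 17.5 (n_3 = 3)
Step 3: H = 12/(N(N+1)) * sum(R_i^2/n_i) - 3(N+1)
     = 12/(11*12) * (15^2/3 + 33.5^2/5 + 17.5^2/3) - 3*12
     = 0.090909 * 401.533 - 36
     = 0.503030.
Step 4: Ties present; correction factor C = 1 - 6/(11^3 - 11) = 0.995455. Corrected H = 0.503030 / 0.995455 = 0.505327.
Step 5: Under H0, H ~ chi^2(2); p-value = 0.776729.
Step 6: alpha = 0.1. fail to reject H0.

H = 0.5053, df = 2, p = 0.776729, fail to reject H0.


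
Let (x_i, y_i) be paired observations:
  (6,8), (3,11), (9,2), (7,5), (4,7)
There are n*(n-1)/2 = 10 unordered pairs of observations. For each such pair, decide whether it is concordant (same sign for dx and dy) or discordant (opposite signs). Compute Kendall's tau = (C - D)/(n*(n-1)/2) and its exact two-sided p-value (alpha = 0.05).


Step 1: Enumerate the 10 unordered pairs (i,j) with i<j and classify each by sign(x_j-x_i) * sign(y_j-y_i).
  (1,2):dx=-3,dy=+3->D; (1,3):dx=+3,dy=-6->D; (1,4):dx=+1,dy=-3->D; (1,5):dx=-2,dy=-1->C
  (2,3):dx=+6,dy=-9->D; (2,4):dx=+4,dy=-6->D; (2,5):dx=+1,dy=-4->D; (3,4):dx=-2,dy=+3->D
  (3,5):dx=-5,dy=+5->D; (4,5):dx=-3,dy=+2->D
Step 2: C = 1, D = 9, total pairs = 10.
Step 3: tau = (C - D)/(n(n-1)/2) = (1 - 9)/10 = -0.800000.
Step 4: Exact two-sided p-value (enumerate n! = 120 permutations of y under H0): p = 0.083333.
Step 5: alpha = 0.05. fail to reject H0.

tau_b = -0.8000 (C=1, D=9), p = 0.083333, fail to reject H0.


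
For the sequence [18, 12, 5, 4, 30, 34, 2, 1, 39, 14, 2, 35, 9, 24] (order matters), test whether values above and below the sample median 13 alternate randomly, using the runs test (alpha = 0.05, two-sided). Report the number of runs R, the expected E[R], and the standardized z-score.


Step 1: Compute median = 13; label A = above, B = below.
Labels in order: ABBBAABBAABABA  (n_A = 7, n_B = 7)
Step 2: Count runs R = 9.
Step 3: Under H0 (random ordering), E[R] = 2*n_A*n_B/(n_A+n_B) + 1 = 2*7*7/14 + 1 = 8.0000.
        Var[R] = 2*n_A*n_B*(2*n_A*n_B - n_A - n_B) / ((n_A+n_B)^2 * (n_A+n_B-1)) = 8232/2548 = 3.2308.
        SD[R] = 1.7974.
Step 4: Continuity-corrected z = (R - 0.5 - E[R]) / SD[R] = (9 - 0.5 - 8.0000) / 1.7974 = 0.2782.
Step 5: Two-sided p-value via normal approximation = 2*(1 - Phi(|z|)) = 0.780879.
Step 6: alpha = 0.05. fail to reject H0.

R = 9, z = 0.2782, p = 0.780879, fail to reject H0.


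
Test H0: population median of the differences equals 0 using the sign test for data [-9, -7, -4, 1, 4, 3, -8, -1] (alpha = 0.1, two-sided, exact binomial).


Step 1: Discard zero differences. Original n = 8; n_eff = number of nonzero differences = 8.
Nonzero differences (with sign): -9, -7, -4, +1, +4, +3, -8, -1
Step 2: Count signs: positive = 3, negative = 5.
Step 3: Under H0: P(positive) = 0.5, so the number of positives S ~ Bin(8, 0.5).
Step 4: Two-sided exact p-value = sum of Bin(8,0.5) probabilities at or below the observed probability = 0.726562.
Step 5: alpha = 0.1. fail to reject H0.

n_eff = 8, pos = 3, neg = 5, p = 0.726562, fail to reject H0.


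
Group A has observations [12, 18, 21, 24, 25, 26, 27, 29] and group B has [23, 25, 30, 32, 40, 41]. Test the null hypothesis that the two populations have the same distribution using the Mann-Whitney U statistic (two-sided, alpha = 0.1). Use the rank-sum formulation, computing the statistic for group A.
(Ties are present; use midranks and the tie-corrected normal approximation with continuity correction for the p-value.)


Step 1: Combine and sort all 14 observations; assign midranks.
sorted (value, group): (12,X), (18,X), (21,X), (23,Y), (24,X), (25,X), (25,Y), (26,X), (27,X), (29,X), (30,Y), (32,Y), (40,Y), (41,Y)
ranks: 12->1, 18->2, 21->3, 23->4, 24->5, 25->6.5, 25->6.5, 26->8, 27->9, 29->10, 30->11, 32->12, 40->13, 41->14
Step 2: Rank sum for X: R1 = 1 + 2 + 3 + 5 + 6.5 + 8 + 9 + 10 = 44.5.
Step 3: U_X = R1 - n1(n1+1)/2 = 44.5 - 8*9/2 = 44.5 - 36 = 8.5.
       U_Y = n1*n2 - U_X = 48 - 8.5 = 39.5.
Step 4: Ties are present, so use the tie-corrected normal approximation (with continuity correction) for the p-value.
Step 5: p-value = 0.052547; compare to alpha = 0.1. reject H0.

U_X = 8.5, p = 0.052547, reject H0 at alpha = 0.1.


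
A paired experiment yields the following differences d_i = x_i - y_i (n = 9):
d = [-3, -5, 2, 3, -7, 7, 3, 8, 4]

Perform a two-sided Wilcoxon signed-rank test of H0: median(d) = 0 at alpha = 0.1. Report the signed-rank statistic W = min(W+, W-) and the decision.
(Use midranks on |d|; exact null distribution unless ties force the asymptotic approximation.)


Step 1: Drop any zero differences (none here) and take |d_i|.
|d| = [3, 5, 2, 3, 7, 7, 3, 8, 4]
Step 2: Midrank |d_i| (ties get averaged ranks).
ranks: |3|->3, |5|->6, |2|->1, |3|->3, |7|->7.5, |7|->7.5, |3|->3, |8|->9, |4|->5
Step 3: Attach original signs; sum ranks with positive sign and with negative sign.
W+ = 1 + 3 + 7.5 + 3 + 9 + 5 = 28.5
W- = 3 + 6 + 7.5 = 16.5
(Check: W+ + W- = 45 should equal n(n+1)/2 = 45.)
Step 4: Test statistic W = min(W+, W-) = 16.5.
Step 5: Ties in |d|, so use the tie-corrected normal approximation.
        E[W] = n(n+1)/4 = 9*10/4 = 22.5.
        Tie groups: |d|=3 (t=3), |d|=7 (t=2); sum(t^3 - t) = 30.
        Var[W] = n(n+1)(2n+1)/24 - sum(t^3-t)/48 = 1710/24 - 30/48 = 70.625.
        z = (W - E[W]) / sqrt(Var[W]) = (16.5 - 22.5) / 8.4039 = -0.7140.
        Two-sided p = 2*Phi(z) = 0.475254.
Step 6: alpha = 0.1. fail to reject H0.

W+ = 28.5, W- = 16.5, W = min = 16.5, p = 0.475254, fail to reject H0.


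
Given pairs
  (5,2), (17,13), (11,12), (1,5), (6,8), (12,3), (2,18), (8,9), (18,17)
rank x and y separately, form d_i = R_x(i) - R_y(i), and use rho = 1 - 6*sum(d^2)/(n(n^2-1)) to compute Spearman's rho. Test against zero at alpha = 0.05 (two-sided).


Step 1: Rank x and y separately (midranks; no ties here).
rank(x): 5->3, 17->8, 11->6, 1->1, 6->4, 12->7, 2->2, 8->5, 18->9
rank(y): 2->1, 13->7, 12->6, 5->3, 8->4, 3->2, 18->9, 9->5, 17->8
Step 2: d_i = R_x(i) - R_y(i); compute d_i^2.
  (3-1)^2=4, (8-7)^2=1, (6-6)^2=0, (1-3)^2=4, (4-4)^2=0, (7-2)^2=25, (2-9)^2=49, (5-5)^2=0, (9-8)^2=1
sum(d^2) = 84.
Step 3: rho = 1 - 6*84 / (9*(9^2 - 1)) = 1 - 504/720 = 0.300000.
Step 4: Under H0, t = rho * sqrt((n-2)/(1-rho^2)) = 0.8321 ~ t(7).
Step 5: Two-sided p-value from the t-distribution with 7 df = 0.432845.
Step 6: alpha = 0.05. fail to reject H0.

rho = 0.3000, p = 0.432845, fail to reject H0 at alpha = 0.05.


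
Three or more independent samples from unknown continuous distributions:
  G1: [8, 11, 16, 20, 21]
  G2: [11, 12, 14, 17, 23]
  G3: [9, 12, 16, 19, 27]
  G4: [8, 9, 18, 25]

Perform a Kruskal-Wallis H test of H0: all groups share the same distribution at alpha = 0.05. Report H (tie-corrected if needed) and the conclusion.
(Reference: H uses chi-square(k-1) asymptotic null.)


Step 1: Combine all N = 19 observations and assign midranks.
sorted (value, group, rank): (8,G1,1.5), (8,G4,1.5), (9,G3,3.5), (9,G4,3.5), (11,G1,5.5), (11,G2,5.5), (12,G2,7.5), (12,G3,7.5), (14,G2,9), (16,G1,10.5), (16,G3,10.5), (17,G2,12), (18,G4,13), (19,G3,14), (20,G1,15), (21,G1,16), (23,G2,17), (25,G4,18), (27,G3,19)
Step 2: Sum ranks within each group.
R_1 = 48.5 (n_1 = 5)
R_2 = 51 (n_2 = 5)
R_3 = 54.5 (n_3 = 5)
R_4 = 36 (n_4 = 4)
Step 3: H = 12/(N(N+1)) * sum(R_i^2/n_i) - 3(N+1)
     = 12/(19*20) * (48.5^2/5 + 51^2/5 + 54.5^2/5 + 36^2/4) - 3*20
     = 0.031579 * 1908.7 - 60
     = 0.274737.
Step 4: Ties present; correction factor C = 1 - 30/(19^3 - 19) = 0.995614. Corrected H = 0.274737 / 0.995614 = 0.275947.
Step 5: Under H0, H ~ chi^2(3); p-value = 0.964487.
Step 6: alpha = 0.05. fail to reject H0.

H = 0.2759, df = 3, p = 0.964487, fail to reject H0.


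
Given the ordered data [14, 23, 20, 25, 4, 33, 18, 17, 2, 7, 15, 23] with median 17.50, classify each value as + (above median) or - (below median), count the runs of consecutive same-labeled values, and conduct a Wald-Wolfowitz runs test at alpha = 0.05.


Step 1: Compute median = 17.50; label A = above, B = below.
Labels in order: BAAABAABBBBA  (n_A = 6, n_B = 6)
Step 2: Count runs R = 6.
Step 3: Under H0 (random ordering), E[R] = 2*n_A*n_B/(n_A+n_B) + 1 = 2*6*6/12 + 1 = 7.0000.
        Var[R] = 2*n_A*n_B*(2*n_A*n_B - n_A - n_B) / ((n_A+n_B)^2 * (n_A+n_B-1)) = 4320/1584 = 2.7273.
        SD[R] = 1.6514.
Step 4: Continuity-corrected z = (R + 0.5 - E[R]) / SD[R] = (6 + 0.5 - 7.0000) / 1.6514 = -0.3028.
Step 5: Two-sided p-value via normal approximation = 2*(1 - Phi(|z|)) = 0.762069.
Step 6: alpha = 0.05. fail to reject H0.

R = 6, z = -0.3028, p = 0.762069, fail to reject H0.


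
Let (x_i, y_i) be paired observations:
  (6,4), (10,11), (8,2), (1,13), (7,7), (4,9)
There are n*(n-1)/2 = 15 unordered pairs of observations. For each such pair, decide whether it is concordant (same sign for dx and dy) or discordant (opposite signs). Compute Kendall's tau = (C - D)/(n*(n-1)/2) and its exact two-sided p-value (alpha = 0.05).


Step 1: Enumerate the 15 unordered pairs (i,j) with i<j and classify each by sign(x_j-x_i) * sign(y_j-y_i).
  (1,2):dx=+4,dy=+7->C; (1,3):dx=+2,dy=-2->D; (1,4):dx=-5,dy=+9->D; (1,5):dx=+1,dy=+3->C
  (1,6):dx=-2,dy=+5->D; (2,3):dx=-2,dy=-9->C; (2,4):dx=-9,dy=+2->D; (2,5):dx=-3,dy=-4->C
  (2,6):dx=-6,dy=-2->C; (3,4):dx=-7,dy=+11->D; (3,5):dx=-1,dy=+5->D; (3,6):dx=-4,dy=+7->D
  (4,5):dx=+6,dy=-6->D; (4,6):dx=+3,dy=-4->D; (5,6):dx=-3,dy=+2->D
Step 2: C = 5, D = 10, total pairs = 15.
Step 3: tau = (C - D)/(n(n-1)/2) = (5 - 10)/15 = -0.333333.
Step 4: Exact two-sided p-value (enumerate n! = 720 permutations of y under H0): p = 0.469444.
Step 5: alpha = 0.05. fail to reject H0.

tau_b = -0.3333 (C=5, D=10), p = 0.469444, fail to reject H0.
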